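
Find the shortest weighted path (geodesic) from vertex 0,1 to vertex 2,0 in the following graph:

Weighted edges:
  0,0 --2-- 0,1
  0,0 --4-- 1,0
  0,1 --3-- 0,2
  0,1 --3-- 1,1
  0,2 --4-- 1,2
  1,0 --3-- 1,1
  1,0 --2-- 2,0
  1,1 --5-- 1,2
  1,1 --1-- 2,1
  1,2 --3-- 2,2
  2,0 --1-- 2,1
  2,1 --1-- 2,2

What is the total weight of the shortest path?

Shortest path: 0,1 → 1,1 → 2,1 → 2,0, total weight = 5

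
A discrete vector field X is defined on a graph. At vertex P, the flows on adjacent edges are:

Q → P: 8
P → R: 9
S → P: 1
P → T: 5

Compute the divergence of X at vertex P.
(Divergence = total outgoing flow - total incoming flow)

Divergence = sum of outgoing flows = (-8) + 9 + (-1) + 5 = 5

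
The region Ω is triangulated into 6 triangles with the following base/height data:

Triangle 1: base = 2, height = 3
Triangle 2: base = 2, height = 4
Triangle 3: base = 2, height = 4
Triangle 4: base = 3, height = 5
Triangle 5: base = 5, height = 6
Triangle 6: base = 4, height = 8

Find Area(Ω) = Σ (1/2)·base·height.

(1/2)×2×3 + (1/2)×2×4 + (1/2)×2×4 + (1/2)×3×5 + (1/2)×5×6 + (1/2)×4×8 = 49.5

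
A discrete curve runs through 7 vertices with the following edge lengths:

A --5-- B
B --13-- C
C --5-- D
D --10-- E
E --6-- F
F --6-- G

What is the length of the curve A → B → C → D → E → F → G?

Arc length = 5 + 13 + 5 + 10 + 6 + 6 = 45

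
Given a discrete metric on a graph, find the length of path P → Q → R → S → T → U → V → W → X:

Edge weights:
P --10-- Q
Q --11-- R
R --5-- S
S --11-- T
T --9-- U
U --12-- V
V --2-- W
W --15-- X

Arc length = 10 + 11 + 5 + 11 + 9 + 12 + 2 + 15 = 75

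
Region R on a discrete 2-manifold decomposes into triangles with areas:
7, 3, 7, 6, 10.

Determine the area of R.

7 + 3 + 7 + 6 + 10 = 33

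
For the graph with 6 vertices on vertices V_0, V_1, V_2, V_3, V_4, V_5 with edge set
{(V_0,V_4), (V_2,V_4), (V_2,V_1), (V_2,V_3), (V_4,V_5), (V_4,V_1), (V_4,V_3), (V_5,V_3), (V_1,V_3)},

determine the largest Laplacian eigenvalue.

Degrees: deg(V_0) = 1, deg(V_1) = 3, deg(V_2) = 3, deg(V_3) = 4, deg(V_4) = 5, deg(V_5) = 2.
L = D − A with rows/columns ordered (V_0, V_1, V_2, V_3, V_4, V_5):
  [ 1,  0,  0,  0, -1,  0]
  [ 0,  3, -1, -1, -1,  0]
  [ 0, -1,  3, -1, -1,  0]
  [ 0, -1, -1,  4, -1, -1]
  [-1, -1, -1, -1,  5, -1]
  [ 0,  0,  0, -1, -1,  2]
Characteristic polynomial: det(λI − L) = λ(λ − 1)(λ − 2)(λ − 4)(λ − 5)(λ − 6).
Roots: λ = 0; (λ − 1) = 0 ⇒ λ = 1; (λ − 2) = 0 ⇒ λ = 2; (λ − 4) = 0 ⇒ λ = 4; (λ − 5) = 0 ⇒ λ = 5; (λ − 6) = 0 ⇒ λ = 6.
(Check: the roots sum (with multiplicity) to 18, matching trace L = Σdeg = 2·9 = 18.)
Laplacian eigenvalues: [0.0, 1.0, 2.0, 4.0, 5.0, 6.0]. Largest eigenvalue (spectral radius) = 6.0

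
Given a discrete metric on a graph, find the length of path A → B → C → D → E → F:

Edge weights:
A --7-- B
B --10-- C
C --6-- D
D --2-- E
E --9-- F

Arc length = 7 + 10 + 6 + 2 + 9 = 34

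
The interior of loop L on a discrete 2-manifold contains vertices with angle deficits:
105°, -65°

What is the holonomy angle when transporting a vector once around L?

Holonomy = total enclosed curvature = 105° + (-65°) = 40°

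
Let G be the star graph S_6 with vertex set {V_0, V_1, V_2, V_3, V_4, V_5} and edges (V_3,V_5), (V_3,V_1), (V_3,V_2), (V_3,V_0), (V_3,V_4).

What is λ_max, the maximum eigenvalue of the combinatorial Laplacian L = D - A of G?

The star S_6 is the complete bipartite graph K_{1,5} (one hub of degree 5, 5 leaves of degree 1). The Laplacian spectrum of K_{p,q} is 0, p (multiplicity q−1), q (multiplicity p−1), p+q. With p = 1, q = 5: 0 once, 1 with multiplicity 4, and 6 once. (Check: trace L = sum of degrees = 10 = 4·1 + 6.)
Laplacian eigenvalues: [0.0, 1.0, 1.0, 1.0, 1.0, 6.0]. Largest eigenvalue (spectral radius) = 6.0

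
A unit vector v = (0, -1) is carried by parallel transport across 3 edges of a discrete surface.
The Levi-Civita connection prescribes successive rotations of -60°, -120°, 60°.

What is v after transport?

Total rotation: (-60°) + (-120°) + 60° = -120°. Final vector: (-0.8660, 0.5000)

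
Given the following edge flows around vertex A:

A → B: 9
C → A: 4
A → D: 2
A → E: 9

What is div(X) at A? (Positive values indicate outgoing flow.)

Divergence = sum of outgoing flows = 9 + (-4) + 2 + 9 = 16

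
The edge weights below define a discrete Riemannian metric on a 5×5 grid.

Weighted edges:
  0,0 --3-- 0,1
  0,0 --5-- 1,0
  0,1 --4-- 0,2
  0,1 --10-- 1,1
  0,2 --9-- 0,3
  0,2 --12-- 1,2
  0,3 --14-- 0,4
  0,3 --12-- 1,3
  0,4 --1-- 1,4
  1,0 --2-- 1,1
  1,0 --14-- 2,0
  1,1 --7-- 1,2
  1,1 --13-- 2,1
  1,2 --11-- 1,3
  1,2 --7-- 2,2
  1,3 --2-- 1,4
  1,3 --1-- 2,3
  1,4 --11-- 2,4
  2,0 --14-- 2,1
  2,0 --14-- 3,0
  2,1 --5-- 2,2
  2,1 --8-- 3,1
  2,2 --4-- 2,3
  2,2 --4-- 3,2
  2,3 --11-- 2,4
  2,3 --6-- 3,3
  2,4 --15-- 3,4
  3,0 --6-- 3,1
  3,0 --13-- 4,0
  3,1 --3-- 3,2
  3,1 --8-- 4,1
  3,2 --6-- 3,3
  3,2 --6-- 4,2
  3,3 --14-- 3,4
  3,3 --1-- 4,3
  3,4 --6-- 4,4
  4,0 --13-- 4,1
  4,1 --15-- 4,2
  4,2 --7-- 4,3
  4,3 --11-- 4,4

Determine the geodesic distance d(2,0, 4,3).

Shortest path: 2,0 → 2,1 → 2,2 → 2,3 → 3,3 → 4,3, total weight = 30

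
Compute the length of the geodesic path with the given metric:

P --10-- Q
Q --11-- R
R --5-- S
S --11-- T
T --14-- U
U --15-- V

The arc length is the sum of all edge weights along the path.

Arc length = 10 + 11 + 5 + 11 + 14 + 15 = 66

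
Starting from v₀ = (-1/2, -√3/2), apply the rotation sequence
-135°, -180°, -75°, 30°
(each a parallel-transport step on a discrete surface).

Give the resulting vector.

Total rotation: (-135°) + (-180°) + (-75°) + 30° = -360° ≡ 0° (mod 360°). Final vector: (-0.5000, -0.8660)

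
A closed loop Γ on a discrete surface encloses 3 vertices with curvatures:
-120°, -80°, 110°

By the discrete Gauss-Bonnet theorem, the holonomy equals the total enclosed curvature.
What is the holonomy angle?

Holonomy = total enclosed curvature = (-120°) + (-80°) + 110° = -90°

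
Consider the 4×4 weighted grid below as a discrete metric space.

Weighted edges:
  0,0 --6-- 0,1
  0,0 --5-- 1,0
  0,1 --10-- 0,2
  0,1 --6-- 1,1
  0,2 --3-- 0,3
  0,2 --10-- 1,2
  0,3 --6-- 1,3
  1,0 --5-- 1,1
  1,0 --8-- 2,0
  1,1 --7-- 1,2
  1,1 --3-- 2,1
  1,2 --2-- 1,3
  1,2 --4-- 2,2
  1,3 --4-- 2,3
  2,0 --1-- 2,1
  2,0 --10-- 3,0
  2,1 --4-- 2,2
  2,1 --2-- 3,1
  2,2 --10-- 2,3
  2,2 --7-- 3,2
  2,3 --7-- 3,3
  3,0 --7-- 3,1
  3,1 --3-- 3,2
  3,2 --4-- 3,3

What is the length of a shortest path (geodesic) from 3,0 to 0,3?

Shortest path: 3,0 → 3,1 → 2,1 → 2,2 → 1,2 → 1,3 → 0,3, total weight = 25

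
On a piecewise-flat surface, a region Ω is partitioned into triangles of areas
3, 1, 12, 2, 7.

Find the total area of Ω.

3 + 1 + 12 + 2 + 7 = 25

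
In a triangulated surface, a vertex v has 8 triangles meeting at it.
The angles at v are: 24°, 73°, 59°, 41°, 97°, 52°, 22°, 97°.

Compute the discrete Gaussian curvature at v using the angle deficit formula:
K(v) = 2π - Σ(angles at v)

Sum of angles = 465°. K = 360° - 465° = -105° = -7π/12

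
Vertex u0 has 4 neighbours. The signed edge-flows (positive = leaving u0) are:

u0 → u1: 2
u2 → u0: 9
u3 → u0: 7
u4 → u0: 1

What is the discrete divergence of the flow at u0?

Divergence = sum of outgoing flows = 2 + (-9) + (-7) + (-1) = -15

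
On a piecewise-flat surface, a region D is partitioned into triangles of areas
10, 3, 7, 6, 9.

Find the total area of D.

10 + 3 + 7 + 6 + 9 = 35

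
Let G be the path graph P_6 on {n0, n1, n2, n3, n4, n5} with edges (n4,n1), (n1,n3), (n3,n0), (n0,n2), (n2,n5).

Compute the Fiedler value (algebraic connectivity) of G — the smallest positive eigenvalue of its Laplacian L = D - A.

The path graph P_n has Laplacian eigenvalues λ_k = 2 − 2cos(kπ/n), k = 0, 1, …, n−1. Here n = 6:
k=0: 2 − 2cos(0) = 0.0; k=1: 2 − 2cos(π/6) = 0.2679; k=2: 2 − 2cos(π/3) = 1.0; k=3: 2 − 2cos(π/2) = 2.0; k=4: 2 − 2cos(2π/3) = 3.0; k=5: 2 − 2cos(5π/6) = 3.7321.
Laplacian eigenvalues: [0.0, 0.2679, 1.0, 2.0, 3.0, 3.7321]. Algebraic connectivity (smallest non-zero eigenvalue) = 0.2679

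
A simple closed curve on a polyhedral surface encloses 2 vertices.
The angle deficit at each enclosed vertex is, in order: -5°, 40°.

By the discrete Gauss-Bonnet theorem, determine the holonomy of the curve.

Holonomy = total enclosed curvature = (-5°) + 40° = 35°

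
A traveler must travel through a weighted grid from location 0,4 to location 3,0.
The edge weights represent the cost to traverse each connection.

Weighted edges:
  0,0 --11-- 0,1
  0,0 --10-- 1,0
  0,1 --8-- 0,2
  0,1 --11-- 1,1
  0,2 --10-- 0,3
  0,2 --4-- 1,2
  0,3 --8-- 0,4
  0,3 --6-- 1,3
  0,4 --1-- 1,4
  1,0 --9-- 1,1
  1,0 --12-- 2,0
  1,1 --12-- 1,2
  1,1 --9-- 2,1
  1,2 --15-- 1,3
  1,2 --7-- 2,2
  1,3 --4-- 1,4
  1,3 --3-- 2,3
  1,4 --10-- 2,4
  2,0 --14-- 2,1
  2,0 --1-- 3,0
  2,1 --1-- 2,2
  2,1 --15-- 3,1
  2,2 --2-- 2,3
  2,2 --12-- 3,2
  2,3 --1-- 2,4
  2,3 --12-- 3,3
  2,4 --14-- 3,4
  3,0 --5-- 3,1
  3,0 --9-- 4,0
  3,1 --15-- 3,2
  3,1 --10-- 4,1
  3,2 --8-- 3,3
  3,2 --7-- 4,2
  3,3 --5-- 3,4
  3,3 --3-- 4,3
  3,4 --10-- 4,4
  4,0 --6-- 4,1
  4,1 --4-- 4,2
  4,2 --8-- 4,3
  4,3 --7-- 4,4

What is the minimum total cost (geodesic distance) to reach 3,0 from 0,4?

Shortest path: 0,4 → 1,4 → 1,3 → 2,3 → 2,2 → 2,1 → 2,0 → 3,0, total weight = 26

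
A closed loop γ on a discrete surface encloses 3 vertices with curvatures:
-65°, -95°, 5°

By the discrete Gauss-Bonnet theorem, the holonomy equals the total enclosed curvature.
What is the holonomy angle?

Holonomy = total enclosed curvature = (-65°) + (-95°) + 5° = -155°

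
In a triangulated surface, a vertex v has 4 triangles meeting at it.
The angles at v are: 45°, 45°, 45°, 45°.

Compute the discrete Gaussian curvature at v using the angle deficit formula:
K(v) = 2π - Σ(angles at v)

Sum of angles = 180°. K = 360° - 180° = 180°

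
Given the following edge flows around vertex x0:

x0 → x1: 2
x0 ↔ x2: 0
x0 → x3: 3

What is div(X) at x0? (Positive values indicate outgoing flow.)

Divergence = sum of outgoing flows = 2 + 0 + 3 = 5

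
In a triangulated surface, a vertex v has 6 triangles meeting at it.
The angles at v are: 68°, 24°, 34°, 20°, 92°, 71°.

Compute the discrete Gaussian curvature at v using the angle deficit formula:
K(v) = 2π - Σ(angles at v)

Sum of angles = 309°. K = 360° - 309° = 51° = 17π/60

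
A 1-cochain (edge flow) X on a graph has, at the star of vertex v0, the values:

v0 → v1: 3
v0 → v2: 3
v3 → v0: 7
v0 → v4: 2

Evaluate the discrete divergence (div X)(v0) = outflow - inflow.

Divergence = sum of outgoing flows = 3 + 3 + (-7) + 2 = 1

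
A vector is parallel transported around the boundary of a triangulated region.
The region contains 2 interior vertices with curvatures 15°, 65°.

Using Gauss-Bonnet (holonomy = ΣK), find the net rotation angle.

Holonomy = total enclosed curvature = 15° + 65° = 80°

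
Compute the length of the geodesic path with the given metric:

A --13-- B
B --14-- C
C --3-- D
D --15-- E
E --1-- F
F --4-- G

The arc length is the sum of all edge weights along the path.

Arc length = 13 + 14 + 3 + 15 + 1 + 4 = 50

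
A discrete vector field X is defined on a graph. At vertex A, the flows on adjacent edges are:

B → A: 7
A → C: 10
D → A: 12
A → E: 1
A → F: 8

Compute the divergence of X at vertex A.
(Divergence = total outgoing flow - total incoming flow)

Divergence = sum of outgoing flows = (-7) + 10 + (-12) + 1 + 8 = 0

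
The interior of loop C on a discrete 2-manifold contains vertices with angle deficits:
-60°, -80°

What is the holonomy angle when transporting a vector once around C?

Holonomy = total enclosed curvature = (-60°) + (-80°) = -140°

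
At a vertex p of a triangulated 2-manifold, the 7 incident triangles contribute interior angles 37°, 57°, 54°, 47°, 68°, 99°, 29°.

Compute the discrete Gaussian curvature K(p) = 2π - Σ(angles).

Sum of angles = 391°. K = 360° - 391° = -31° = -31π/180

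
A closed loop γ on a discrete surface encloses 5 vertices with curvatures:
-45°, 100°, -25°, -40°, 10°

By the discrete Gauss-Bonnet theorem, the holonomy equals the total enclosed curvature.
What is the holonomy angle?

Holonomy = total enclosed curvature = (-45°) + 100° + (-25°) + (-40°) + 10° = 0°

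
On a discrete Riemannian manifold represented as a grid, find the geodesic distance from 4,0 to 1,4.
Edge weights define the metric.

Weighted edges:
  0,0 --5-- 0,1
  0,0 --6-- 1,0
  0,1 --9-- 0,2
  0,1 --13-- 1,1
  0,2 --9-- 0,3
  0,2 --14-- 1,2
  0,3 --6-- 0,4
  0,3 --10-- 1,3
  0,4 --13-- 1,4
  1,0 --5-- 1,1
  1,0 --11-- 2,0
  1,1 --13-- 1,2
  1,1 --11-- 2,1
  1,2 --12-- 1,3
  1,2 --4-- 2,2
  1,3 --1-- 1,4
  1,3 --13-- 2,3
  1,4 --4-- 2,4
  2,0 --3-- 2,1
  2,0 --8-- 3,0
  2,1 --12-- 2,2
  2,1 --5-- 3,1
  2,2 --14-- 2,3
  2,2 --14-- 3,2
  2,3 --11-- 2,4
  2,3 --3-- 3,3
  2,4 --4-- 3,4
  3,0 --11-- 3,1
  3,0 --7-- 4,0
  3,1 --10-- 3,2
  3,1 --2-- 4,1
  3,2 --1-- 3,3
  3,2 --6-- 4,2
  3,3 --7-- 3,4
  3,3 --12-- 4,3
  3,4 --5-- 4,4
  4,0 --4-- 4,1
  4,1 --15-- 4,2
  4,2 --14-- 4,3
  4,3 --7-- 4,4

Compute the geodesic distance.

Shortest path: 4,0 → 4,1 → 3,1 → 3,2 → 3,3 → 3,4 → 2,4 → 1,4, total weight = 32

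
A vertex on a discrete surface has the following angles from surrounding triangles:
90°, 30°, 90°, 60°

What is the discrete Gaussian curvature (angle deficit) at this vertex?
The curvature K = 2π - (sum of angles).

Sum of angles = 270°. K = 360° - 270° = 90°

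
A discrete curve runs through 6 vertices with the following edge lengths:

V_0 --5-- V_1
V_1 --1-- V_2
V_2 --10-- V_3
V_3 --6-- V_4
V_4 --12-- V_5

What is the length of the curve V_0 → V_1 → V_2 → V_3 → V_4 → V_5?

Arc length = 5 + 1 + 10 + 6 + 12 = 34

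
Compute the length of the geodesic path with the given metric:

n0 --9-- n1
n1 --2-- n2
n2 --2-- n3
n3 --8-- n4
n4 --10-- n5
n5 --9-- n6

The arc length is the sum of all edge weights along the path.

Arc length = 9 + 2 + 2 + 8 + 10 + 9 = 40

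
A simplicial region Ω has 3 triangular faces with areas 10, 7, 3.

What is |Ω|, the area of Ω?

10 + 7 + 3 = 20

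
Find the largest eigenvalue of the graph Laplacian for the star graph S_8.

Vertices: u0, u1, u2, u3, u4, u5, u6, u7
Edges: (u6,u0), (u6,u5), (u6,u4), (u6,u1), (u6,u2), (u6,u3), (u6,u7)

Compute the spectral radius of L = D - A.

The star S_8 is the complete bipartite graph K_{1,7} (one hub of degree 7, 7 leaves of degree 1). The Laplacian spectrum of K_{p,q} is 0, p (multiplicity q−1), q (multiplicity p−1), p+q. With p = 1, q = 7: 0 once, 1 with multiplicity 6, and 8 once. (Check: trace L = sum of degrees = 14 = 6·1 + 8.)
Laplacian eigenvalues: [0.0, 1.0, 1.0, 1.0, 1.0, 1.0, 1.0, 8.0]. Largest eigenvalue (spectral radius) = 8.0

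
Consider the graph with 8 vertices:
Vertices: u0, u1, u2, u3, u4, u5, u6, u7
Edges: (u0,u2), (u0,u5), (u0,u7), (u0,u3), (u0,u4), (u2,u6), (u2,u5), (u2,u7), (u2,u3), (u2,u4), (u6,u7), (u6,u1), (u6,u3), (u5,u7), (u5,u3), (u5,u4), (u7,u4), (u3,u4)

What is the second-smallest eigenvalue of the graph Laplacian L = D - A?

Degrees: deg(u0) = 5, deg(u1) = 1, deg(u2) = 6, deg(u3) = 5, deg(u4) = 5, deg(u5) = 5, deg(u6) = 4, deg(u7) = 5.
L = D − A with rows/columns ordered (u0, u1, u2, u3, u4, u5, u6, u7):
  [ 5,  0, -1, -1, -1, -1,  0, -1]
  [ 0,  1,  0,  0,  0,  0, -1,  0]
  [-1,  0,  6, -1, -1, -1, -1, -1]
  [-1,  0, -1,  5, -1, -1, -1,  0]
  [-1,  0, -1, -1,  5, -1,  0, -1]
  [-1,  0, -1, -1, -1,  5,  0, -1]
  [ 0, -1, -1, -1,  0,  0,  4, -1]
  [-1,  0, -1,  0, -1, -1, -1,  5]
Characteristic polynomial: det(λI − L) = λ(λ² − 8λ + 6)(λ − 4)(λ − 5)(λ − 6)²(λ − 7).
Roots: λ = 0; (λ² − 8λ + 6) = 0 ⇒ λ = 4 ± √10 ≈ 0.8377, 7.1623; (λ − 4) = 0 ⇒ λ = 4; (λ − 5) = 0 ⇒ λ = 5; (λ − 6) = 0 ⇒ λ = 6 (multiplicity 2); (λ − 7) = 0 ⇒ λ = 7.
(Check: the roots sum (with multiplicity) to 36, matching trace L = Σdeg = 2·18 = 36.)
Laplacian eigenvalues: [0.0, 0.8377, 4.0, 5.0, 6.0, 6.0, 7.0, 7.1623]. Algebraic connectivity (smallest non-zero eigenvalue) = 0.8377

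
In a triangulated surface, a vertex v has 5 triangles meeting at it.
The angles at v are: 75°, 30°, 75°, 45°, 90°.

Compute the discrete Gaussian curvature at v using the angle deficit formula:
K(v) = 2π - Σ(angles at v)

Sum of angles = 315°. K = 360° - 315° = 45° = π/4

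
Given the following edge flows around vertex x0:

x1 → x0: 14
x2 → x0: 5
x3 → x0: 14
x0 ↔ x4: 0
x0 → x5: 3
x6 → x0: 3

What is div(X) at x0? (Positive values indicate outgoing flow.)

Divergence = sum of outgoing flows = (-14) + (-5) + (-14) + 0 + 3 + (-3) = -33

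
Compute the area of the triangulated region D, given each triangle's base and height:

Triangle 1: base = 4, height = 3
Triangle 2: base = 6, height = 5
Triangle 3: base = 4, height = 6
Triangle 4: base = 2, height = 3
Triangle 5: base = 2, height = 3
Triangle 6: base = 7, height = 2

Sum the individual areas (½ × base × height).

(1/2)×4×3 + (1/2)×6×5 + (1/2)×4×6 + (1/2)×2×3 + (1/2)×2×3 + (1/2)×7×2 = 46.0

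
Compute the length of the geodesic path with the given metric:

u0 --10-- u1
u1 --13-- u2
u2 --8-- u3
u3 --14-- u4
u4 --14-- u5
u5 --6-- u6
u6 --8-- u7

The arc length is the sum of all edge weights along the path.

Arc length = 10 + 13 + 8 + 14 + 14 + 6 + 8 = 73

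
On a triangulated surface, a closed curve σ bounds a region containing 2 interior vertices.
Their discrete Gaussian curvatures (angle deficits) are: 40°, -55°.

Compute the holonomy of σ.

Holonomy = total enclosed curvature = 40° + (-55°) = -15°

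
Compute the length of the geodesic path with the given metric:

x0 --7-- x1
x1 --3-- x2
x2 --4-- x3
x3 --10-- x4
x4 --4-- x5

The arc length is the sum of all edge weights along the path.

Arc length = 7 + 3 + 4 + 10 + 4 = 28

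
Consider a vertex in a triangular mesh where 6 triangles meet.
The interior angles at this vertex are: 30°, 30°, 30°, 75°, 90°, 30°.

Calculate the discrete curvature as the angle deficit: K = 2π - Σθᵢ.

Sum of angles = 285°. K = 360° - 285° = 75° = 5π/12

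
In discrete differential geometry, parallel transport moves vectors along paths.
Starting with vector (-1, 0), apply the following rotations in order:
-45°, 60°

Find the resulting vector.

Total rotation: (-45°) + 60° = 15°. Final vector: (-0.9659, -0.2588)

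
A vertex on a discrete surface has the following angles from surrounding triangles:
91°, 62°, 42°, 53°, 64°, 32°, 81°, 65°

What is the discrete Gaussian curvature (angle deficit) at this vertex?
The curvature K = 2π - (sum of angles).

Sum of angles = 490°. K = 360° - 490° = -130° = -13π/18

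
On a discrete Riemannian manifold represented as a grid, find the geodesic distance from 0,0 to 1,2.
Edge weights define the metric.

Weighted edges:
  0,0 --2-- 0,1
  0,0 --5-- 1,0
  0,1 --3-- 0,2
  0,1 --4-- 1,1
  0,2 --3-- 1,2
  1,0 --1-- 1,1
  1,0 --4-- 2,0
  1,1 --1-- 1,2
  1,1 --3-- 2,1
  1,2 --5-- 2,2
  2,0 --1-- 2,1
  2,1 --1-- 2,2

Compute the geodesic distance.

Shortest path: 0,0 → 0,1 → 1,1 → 1,2, total weight = 7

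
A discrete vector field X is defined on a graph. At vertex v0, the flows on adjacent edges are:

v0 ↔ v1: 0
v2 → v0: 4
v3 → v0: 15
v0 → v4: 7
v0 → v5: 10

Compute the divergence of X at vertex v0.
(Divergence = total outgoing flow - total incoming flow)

Divergence = sum of outgoing flows = 0 + (-4) + (-15) + 7 + 10 = -2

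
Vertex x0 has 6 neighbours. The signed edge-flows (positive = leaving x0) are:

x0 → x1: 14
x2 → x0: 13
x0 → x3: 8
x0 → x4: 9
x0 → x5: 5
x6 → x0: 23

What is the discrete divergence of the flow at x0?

Divergence = sum of outgoing flows = 14 + (-13) + 8 + 9 + 5 + (-23) = 0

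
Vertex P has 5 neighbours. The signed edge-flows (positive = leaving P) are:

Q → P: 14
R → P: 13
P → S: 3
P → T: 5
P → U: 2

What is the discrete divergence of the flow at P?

Divergence = sum of outgoing flows = (-14) + (-13) + 3 + 5 + 2 = -17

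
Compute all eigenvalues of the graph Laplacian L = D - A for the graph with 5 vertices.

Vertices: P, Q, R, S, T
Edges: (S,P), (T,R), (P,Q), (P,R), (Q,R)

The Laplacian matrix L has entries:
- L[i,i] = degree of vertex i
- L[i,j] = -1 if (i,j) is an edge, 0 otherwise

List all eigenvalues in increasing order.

Degrees: deg(P) = 3, deg(Q) = 2, deg(R) = 3, deg(S) = 1, deg(T) = 1.
L = D − A with rows/columns ordered (P, Q, R, S, T):
  [ 3, -1, -1, -1,  0]
  [-1,  2, -1,  0,  0]
  [-1, -1,  3,  0, -1]
  [-1,  0,  0,  1,  0]
  [ 0,  0, -1,  0,  1]
Characteristic polynomial: det(λI − L) = λ(λ² − 5λ + 3)(λ² − 5λ + 5).
Roots: λ = 0; (λ² − 5λ + 3) = 0 ⇒ λ = (5 ± √13)/2 ≈ 0.6972, 4.3028; (λ² − 5λ + 5) = 0 ⇒ λ = (5 ± √5)/2 ≈ 1.382, 3.618.
(Check: the roots sum (with multiplicity) to 10, matching trace L = Σdeg = 2·5 = 10.)
Laplacian eigenvalues (increasing order): [0.0, 0.6972, 1.382, 3.618, 4.3028]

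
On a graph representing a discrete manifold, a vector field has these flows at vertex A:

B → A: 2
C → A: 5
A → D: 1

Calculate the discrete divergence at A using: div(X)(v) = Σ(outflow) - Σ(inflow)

Divergence = sum of outgoing flows = (-2) + (-5) + 1 = -6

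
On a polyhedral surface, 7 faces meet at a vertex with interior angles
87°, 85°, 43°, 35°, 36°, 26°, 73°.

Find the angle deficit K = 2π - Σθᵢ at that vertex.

Sum of angles = 385°. K = 360° - 385° = -25° = -5π/36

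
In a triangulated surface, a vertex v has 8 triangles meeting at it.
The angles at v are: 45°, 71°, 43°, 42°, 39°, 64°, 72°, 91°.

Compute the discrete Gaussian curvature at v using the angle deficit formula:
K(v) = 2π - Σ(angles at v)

Sum of angles = 467°. K = 360° - 467° = -107° = -107π/180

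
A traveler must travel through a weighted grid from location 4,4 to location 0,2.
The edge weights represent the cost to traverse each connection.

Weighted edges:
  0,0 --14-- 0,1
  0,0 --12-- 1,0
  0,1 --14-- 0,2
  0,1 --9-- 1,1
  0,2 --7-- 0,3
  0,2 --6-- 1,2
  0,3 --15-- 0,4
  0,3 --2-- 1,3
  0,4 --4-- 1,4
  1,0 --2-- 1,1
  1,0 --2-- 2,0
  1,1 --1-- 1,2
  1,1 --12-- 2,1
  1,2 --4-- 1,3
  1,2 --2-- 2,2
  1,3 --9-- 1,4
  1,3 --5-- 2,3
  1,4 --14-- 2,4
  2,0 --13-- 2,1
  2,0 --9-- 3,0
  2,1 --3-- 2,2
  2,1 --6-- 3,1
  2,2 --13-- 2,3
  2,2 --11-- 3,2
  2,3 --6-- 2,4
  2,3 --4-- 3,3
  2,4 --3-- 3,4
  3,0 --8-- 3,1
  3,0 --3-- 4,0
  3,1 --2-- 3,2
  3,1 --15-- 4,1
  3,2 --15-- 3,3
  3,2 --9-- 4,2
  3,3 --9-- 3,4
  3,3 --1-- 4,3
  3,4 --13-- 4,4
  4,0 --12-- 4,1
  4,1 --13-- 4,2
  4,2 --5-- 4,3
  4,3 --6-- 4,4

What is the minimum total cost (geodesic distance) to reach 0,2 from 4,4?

Shortest path: 4,4 → 4,3 → 3,3 → 2,3 → 1,3 → 0,3 → 0,2, total weight = 25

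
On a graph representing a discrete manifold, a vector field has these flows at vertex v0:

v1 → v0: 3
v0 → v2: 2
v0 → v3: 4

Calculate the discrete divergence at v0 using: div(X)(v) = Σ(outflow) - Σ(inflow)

Divergence = sum of outgoing flows = (-3) + 2 + 4 = 3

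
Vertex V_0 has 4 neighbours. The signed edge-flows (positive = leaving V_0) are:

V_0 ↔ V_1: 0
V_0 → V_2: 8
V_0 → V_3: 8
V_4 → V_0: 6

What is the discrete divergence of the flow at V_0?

Divergence = sum of outgoing flows = 0 + 8 + 8 + (-6) = 10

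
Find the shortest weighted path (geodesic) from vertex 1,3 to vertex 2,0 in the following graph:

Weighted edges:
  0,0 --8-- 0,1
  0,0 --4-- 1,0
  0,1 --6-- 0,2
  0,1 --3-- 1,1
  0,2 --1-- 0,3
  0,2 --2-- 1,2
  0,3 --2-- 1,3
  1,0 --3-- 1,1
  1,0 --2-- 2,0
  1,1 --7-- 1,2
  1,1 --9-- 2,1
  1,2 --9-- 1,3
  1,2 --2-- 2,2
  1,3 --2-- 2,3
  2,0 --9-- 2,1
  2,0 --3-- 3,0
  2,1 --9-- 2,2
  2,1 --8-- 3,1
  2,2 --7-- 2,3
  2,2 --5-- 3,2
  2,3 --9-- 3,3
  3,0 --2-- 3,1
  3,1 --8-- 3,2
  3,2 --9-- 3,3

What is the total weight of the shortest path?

Shortest path: 1,3 → 0,3 → 0,2 → 1,2 → 1,1 → 1,0 → 2,0, total weight = 17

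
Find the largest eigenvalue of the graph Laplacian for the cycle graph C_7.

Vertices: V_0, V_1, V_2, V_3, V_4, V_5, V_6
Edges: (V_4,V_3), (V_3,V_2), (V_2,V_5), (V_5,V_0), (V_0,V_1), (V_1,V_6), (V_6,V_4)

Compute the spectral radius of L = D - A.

The cycle graph C_n has Laplacian eigenvalues λ_k = 2 − 2cos(2πk/n), k = 0, 1, …, n−1. Here n = 7:
k=0: 2 − 2cos(0) = 0.0; k=1: 2 − 2cos(2π/7) = 0.753; k=2: 2 − 2cos(4π/7) = 2.445; k=3: 2 − 2cos(6π/7) = 3.8019; k=4: 2 − 2cos(8π/7) = 3.8019; k=5: 2 − 2cos(10π/7) = 2.445; k=6: 2 − 2cos(12π/7) = 0.753.
Laplacian eigenvalues: [0.0, 0.753, 0.753, 2.445, 2.445, 3.8019, 3.8019]. Largest eigenvalue (spectral radius) = 3.8019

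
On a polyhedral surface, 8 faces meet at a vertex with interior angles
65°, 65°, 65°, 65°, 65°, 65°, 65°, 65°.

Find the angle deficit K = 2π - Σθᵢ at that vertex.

Sum of angles = 520°. K = 360° - 520° = -160° = -8π/9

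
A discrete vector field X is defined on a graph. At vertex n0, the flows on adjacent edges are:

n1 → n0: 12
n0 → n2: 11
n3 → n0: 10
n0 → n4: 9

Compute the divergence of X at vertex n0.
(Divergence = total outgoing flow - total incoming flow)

Divergence = sum of outgoing flows = (-12) + 11 + (-10) + 9 = -2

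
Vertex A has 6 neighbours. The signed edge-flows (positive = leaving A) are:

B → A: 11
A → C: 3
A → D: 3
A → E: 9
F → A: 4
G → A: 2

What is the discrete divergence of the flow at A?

Divergence = sum of outgoing flows = (-11) + 3 + 3 + 9 + (-4) + (-2) = -2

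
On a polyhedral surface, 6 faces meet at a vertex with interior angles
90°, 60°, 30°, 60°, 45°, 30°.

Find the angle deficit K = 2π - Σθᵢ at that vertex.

Sum of angles = 315°. K = 360° - 315° = 45° = π/4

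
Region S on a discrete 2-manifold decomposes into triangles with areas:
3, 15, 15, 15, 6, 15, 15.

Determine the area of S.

3 + 15 + 15 + 15 + 6 + 15 + 15 = 84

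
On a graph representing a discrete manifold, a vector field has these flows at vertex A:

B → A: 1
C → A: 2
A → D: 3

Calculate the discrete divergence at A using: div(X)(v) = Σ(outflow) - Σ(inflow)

Divergence = sum of outgoing flows = (-1) + (-2) + 3 = 0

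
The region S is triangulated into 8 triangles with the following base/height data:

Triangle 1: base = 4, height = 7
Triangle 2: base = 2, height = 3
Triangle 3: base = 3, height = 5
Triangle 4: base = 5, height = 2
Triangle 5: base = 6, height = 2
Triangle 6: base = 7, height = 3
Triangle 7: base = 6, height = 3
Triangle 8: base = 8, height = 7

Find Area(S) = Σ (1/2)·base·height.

(1/2)×4×7 + (1/2)×2×3 + (1/2)×3×5 + (1/2)×5×2 + (1/2)×6×2 + (1/2)×7×3 + (1/2)×6×3 + (1/2)×8×7 = 83.0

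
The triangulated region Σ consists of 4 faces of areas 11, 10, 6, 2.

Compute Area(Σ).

11 + 10 + 6 + 2 = 29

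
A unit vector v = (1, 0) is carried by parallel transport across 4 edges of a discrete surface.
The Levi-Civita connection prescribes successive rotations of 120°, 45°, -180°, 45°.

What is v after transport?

Total rotation: 120° + 45° + (-180°) + 45° = 30°. Final vector: (0.8660, 0.5000)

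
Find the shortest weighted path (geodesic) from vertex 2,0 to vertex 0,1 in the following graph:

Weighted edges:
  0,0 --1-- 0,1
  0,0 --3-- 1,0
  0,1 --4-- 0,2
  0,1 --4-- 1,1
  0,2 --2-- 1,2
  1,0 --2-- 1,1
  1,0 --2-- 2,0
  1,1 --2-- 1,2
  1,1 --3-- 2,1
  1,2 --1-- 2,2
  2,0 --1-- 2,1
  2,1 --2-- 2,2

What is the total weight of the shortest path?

Shortest path: 2,0 → 1,0 → 0,0 → 0,1, total weight = 6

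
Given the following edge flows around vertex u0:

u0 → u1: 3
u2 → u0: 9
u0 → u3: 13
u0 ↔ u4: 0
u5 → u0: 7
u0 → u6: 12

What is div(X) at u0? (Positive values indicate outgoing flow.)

Divergence = sum of outgoing flows = 3 + (-9) + 13 + 0 + (-7) + 12 = 12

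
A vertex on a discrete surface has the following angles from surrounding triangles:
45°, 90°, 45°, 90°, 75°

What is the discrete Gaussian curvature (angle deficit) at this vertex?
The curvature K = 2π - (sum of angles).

Sum of angles = 345°. K = 360° - 345° = 15° = π/12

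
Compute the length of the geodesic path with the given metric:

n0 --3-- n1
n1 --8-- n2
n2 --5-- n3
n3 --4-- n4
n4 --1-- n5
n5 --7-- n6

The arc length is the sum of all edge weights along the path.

Arc length = 3 + 8 + 5 + 4 + 1 + 7 = 28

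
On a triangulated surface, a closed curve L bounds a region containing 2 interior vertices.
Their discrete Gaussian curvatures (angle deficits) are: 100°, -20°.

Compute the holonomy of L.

Holonomy = total enclosed curvature = 100° + (-20°) = 80°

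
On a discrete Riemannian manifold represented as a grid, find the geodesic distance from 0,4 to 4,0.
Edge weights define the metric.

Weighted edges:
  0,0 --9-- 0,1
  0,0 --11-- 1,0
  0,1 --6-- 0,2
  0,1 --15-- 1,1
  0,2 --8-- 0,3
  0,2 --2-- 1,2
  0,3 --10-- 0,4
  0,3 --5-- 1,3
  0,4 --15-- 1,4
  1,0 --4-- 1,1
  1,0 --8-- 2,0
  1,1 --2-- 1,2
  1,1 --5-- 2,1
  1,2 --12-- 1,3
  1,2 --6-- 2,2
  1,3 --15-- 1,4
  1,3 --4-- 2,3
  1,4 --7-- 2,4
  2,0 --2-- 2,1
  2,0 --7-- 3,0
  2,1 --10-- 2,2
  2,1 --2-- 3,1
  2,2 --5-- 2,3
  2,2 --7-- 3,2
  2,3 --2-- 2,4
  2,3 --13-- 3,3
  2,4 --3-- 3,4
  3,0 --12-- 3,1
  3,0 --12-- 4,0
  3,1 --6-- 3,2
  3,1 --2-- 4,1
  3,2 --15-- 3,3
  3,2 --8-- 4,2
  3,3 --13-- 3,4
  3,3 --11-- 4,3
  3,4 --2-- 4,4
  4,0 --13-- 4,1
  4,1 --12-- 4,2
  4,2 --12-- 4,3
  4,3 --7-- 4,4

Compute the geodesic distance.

Shortest path: 0,4 → 0,3 → 0,2 → 1,2 → 1,1 → 2,1 → 3,1 → 4,1 → 4,0, total weight = 44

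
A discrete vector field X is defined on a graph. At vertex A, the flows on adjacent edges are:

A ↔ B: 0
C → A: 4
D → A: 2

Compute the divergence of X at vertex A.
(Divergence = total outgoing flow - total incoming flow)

Divergence = sum of outgoing flows = 0 + (-4) + (-2) = -6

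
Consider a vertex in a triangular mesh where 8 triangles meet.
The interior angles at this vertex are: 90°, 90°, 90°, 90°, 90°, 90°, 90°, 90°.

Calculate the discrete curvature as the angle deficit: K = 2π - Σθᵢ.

Sum of angles = 720°. K = 360° - 720° = -360° = -2π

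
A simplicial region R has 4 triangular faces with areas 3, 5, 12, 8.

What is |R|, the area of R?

3 + 5 + 12 + 8 = 28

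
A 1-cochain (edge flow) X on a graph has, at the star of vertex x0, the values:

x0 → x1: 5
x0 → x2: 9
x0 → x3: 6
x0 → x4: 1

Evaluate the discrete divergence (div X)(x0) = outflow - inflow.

Divergence = sum of outgoing flows = 5 + 9 + 6 + 1 = 21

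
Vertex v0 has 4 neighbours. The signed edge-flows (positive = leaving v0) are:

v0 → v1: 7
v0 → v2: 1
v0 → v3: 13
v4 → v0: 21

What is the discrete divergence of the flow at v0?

Divergence = sum of outgoing flows = 7 + 1 + 13 + (-21) = 0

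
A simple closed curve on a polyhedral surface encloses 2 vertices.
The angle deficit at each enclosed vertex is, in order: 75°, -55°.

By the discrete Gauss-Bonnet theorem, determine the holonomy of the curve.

Holonomy = total enclosed curvature = 75° + (-55°) = 20°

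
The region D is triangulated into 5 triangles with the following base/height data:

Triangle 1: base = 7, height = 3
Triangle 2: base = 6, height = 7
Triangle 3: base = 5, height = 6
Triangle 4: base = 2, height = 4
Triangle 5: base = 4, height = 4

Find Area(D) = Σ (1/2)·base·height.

(1/2)×7×3 + (1/2)×6×7 + (1/2)×5×6 + (1/2)×2×4 + (1/2)×4×4 = 58.5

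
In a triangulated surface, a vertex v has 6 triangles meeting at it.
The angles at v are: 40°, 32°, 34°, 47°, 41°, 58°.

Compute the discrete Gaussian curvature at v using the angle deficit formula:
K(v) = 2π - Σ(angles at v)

Sum of angles = 252°. K = 360° - 252° = 108° = 3π/5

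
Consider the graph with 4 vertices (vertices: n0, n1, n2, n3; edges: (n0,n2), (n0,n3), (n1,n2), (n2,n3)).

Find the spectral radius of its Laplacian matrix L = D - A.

Degrees: deg(n0) = 2, deg(n1) = 1, deg(n2) = 3, deg(n3) = 2.
L = D − A with rows/columns ordered (n0, n1, n2, n3):
  [ 2,  0, -1, -1]
  [ 0,  1, -1,  0]
  [-1, -1,  3, -1]
  [-1,  0, -1,  2]
Characteristic polynomial: det(λI − L) = λ(λ − 1)(λ − 3)(λ − 4).
Roots: λ = 0; (λ − 1) = 0 ⇒ λ = 1; (λ − 3) = 0 ⇒ λ = 3; (λ − 4) = 0 ⇒ λ = 4.
(Check: the roots sum (with multiplicity) to 8, matching trace L = Σdeg = 2·4 = 8.)
Laplacian eigenvalues: [0.0, 1.0, 3.0, 4.0]. Largest eigenvalue (spectral radius) = 4.0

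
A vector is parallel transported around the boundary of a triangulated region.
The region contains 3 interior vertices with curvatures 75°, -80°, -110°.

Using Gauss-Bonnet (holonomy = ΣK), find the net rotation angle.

Holonomy = total enclosed curvature = 75° + (-80°) + (-110°) = -115°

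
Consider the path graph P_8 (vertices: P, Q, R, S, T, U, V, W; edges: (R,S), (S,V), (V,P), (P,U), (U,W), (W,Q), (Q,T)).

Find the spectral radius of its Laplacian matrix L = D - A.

The path graph P_n has Laplacian eigenvalues λ_k = 2 − 2cos(kπ/n), k = 0, 1, …, n−1. Here n = 8:
k=0: 2 − 2cos(0) = 0.0; k=1: 2 − 2cos(π/8) = 0.1522; k=2: 2 − 2cos(π/4) = 0.5858; k=3: 2 − 2cos(3π/8) = 1.2346; k=4: 2 − 2cos(π/2) = 2.0; k=5: 2 − 2cos(5π/8) = 2.7654; k=6: 2 − 2cos(3π/4) = 3.4142; k=7: 2 − 2cos(7π/8) = 3.8478.
Laplacian eigenvalues: [0.0, 0.1522, 0.5858, 1.2346, 2.0, 2.7654, 3.4142, 3.8478]. Largest eigenvalue (spectral radius) = 3.8478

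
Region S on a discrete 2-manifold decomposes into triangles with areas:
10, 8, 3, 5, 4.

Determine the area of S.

10 + 8 + 3 + 5 + 4 = 30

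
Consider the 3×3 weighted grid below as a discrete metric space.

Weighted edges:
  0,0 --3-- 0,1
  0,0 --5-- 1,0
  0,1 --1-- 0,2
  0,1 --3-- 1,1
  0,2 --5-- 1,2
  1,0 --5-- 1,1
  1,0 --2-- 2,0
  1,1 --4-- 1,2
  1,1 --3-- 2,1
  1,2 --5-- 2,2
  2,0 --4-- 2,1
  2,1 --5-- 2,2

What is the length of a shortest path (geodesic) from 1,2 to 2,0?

Shortest path: 1,2 → 1,1 → 2,1 → 2,0, total weight = 11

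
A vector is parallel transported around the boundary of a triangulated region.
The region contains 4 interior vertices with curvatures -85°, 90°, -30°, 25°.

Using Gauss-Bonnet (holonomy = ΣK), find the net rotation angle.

Holonomy = total enclosed curvature = (-85°) + 90° + (-30°) + 25° = 0°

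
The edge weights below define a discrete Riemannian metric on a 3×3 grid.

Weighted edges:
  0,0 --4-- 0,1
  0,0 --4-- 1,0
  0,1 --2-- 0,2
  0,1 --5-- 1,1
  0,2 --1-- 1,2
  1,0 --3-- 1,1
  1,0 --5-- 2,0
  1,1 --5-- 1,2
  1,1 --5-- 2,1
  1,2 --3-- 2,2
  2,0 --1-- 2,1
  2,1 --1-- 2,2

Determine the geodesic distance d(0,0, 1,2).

Shortest path: 0,0 → 0,1 → 0,2 → 1,2, total weight = 7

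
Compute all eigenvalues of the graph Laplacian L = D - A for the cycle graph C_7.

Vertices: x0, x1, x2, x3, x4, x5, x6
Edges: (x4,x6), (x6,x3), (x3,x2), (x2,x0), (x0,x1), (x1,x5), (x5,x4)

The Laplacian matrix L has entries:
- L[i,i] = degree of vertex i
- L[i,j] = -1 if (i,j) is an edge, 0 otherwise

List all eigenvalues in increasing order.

The cycle graph C_n has Laplacian eigenvalues λ_k = 2 − 2cos(2πk/n), k = 0, 1, …, n−1. Here n = 7:
k=0: 2 − 2cos(0) = 0.0; k=1: 2 − 2cos(2π/7) = 0.753; k=2: 2 − 2cos(4π/7) = 2.445; k=3: 2 − 2cos(6π/7) = 3.8019; k=4: 2 − 2cos(8π/7) = 3.8019; k=5: 2 − 2cos(10π/7) = 2.445; k=6: 2 − 2cos(12π/7) = 0.753.
Laplacian eigenvalues (increasing order): [0.0, 0.753, 0.753, 2.445, 2.445, 3.8019, 3.8019]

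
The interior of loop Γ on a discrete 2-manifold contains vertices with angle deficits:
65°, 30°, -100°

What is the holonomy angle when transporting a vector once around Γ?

Holonomy = total enclosed curvature = 65° + 30° + (-100°) = -5°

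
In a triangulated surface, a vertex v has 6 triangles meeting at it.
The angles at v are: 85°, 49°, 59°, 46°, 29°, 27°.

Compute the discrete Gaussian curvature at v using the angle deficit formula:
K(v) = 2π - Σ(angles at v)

Sum of angles = 295°. K = 360° - 295° = 65° = 13π/36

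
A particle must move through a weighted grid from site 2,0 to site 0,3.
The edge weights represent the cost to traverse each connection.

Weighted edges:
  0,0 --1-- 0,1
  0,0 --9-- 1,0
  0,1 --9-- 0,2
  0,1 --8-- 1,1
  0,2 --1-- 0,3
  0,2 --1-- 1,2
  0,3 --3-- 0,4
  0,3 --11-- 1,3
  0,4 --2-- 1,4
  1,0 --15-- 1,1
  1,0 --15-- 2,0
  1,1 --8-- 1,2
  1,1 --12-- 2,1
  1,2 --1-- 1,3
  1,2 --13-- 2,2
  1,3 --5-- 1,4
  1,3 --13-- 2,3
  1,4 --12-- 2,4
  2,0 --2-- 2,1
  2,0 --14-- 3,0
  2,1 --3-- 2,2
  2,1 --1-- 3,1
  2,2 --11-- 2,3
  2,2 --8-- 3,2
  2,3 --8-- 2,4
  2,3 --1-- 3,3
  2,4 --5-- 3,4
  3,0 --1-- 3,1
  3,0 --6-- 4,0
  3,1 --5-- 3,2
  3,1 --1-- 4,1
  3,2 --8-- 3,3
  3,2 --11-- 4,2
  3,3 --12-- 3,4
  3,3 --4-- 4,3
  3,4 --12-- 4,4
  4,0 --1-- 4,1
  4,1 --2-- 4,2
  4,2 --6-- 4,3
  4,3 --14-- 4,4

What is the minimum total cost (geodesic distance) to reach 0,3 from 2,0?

Shortest path: 2,0 → 2,1 → 2,2 → 1,2 → 0,2 → 0,3, total weight = 20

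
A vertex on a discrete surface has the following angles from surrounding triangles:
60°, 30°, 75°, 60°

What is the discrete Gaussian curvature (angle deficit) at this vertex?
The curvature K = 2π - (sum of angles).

Sum of angles = 225°. K = 360° - 225° = 135° = 3π/4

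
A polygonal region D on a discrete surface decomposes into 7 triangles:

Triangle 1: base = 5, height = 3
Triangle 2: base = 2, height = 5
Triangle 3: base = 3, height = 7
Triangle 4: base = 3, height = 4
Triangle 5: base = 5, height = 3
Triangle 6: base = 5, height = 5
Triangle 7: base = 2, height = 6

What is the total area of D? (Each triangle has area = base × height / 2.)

(1/2)×5×3 + (1/2)×2×5 + (1/2)×3×7 + (1/2)×3×4 + (1/2)×5×3 + (1/2)×5×5 + (1/2)×2×6 = 55.0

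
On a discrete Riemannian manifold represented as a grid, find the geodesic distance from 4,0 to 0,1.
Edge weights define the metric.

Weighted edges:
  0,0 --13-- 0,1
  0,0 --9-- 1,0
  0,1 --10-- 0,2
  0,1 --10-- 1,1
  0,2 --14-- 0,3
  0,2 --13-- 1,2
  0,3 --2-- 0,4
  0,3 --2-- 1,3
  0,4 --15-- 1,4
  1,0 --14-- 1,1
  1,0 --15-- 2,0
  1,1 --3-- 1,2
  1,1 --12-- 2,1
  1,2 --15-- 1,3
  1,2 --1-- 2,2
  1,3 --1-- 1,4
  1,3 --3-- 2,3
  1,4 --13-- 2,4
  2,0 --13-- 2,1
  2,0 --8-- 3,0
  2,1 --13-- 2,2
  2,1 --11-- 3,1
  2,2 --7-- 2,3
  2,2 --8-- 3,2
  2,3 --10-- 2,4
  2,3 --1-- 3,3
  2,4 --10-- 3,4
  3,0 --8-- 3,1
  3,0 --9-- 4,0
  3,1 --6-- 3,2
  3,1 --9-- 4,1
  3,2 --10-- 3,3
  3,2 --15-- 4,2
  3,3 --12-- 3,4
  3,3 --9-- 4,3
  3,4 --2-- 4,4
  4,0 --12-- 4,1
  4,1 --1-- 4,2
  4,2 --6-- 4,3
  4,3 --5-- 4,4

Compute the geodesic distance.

Shortest path: 4,0 → 3,0 → 3,1 → 3,2 → 2,2 → 1,2 → 1,1 → 0,1, total weight = 45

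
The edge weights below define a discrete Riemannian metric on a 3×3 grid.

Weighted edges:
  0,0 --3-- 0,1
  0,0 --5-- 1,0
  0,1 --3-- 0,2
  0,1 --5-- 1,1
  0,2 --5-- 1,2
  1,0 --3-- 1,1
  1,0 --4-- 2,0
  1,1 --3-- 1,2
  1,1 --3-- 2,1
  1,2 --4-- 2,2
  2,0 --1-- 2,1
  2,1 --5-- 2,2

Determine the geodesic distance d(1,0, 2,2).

Shortest path: 1,0 → 2,0 → 2,1 → 2,2, total weight = 10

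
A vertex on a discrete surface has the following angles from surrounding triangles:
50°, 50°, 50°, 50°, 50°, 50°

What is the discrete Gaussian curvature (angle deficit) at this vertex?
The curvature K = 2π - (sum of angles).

Sum of angles = 300°. K = 360° - 300° = 60° = π/3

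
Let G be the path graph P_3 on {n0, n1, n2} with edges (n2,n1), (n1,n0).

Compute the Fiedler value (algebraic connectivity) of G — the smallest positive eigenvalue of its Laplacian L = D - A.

The path graph P_n has Laplacian eigenvalues λ_k = 2 − 2cos(kπ/n), k = 0, 1, …, n−1. Here n = 3:
k=0: 2 − 2cos(0) = 0.0; k=1: 2 − 2cos(π/3) = 1.0; k=2: 2 − 2cos(2π/3) = 3.0.
Laplacian eigenvalues: [0.0, 1.0, 3.0]. Algebraic connectivity (smallest non-zero eigenvalue) = 1.0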